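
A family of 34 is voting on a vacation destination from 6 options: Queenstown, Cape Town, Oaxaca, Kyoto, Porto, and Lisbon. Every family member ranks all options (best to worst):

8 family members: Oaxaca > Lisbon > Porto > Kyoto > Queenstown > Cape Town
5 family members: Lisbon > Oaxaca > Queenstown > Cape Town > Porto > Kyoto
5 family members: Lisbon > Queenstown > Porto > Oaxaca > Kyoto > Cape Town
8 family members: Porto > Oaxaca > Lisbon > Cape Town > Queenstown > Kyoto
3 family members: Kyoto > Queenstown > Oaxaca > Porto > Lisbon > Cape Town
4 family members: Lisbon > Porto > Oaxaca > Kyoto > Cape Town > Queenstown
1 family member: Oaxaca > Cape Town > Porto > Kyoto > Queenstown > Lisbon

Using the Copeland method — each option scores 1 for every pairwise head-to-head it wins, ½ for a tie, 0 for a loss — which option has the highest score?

Oaxaca

Queenstown: beats Cape Town and Kyoto; loses to Oaxaca, Porto, and Lisbon → score 2.
Cape Town: loses to Queenstown, Oaxaca, Kyoto, Porto, and Lisbon → score 0.
Oaxaca: beats Queenstown, Cape Town, Kyoto, and Lisbon; ties Porto → score 4.5.
Kyoto: beats Cape Town; loses to Queenstown, Oaxaca, Porto, and Lisbon → score 1.
Porto: beats Queenstown, Cape Town, and Kyoto; ties Oaxaca; loses to Lisbon → score 3.5.
Lisbon: beats Queenstown, Cape Town, Kyoto, and Porto; loses to Oaxaca → score 4.
Oaxaca has the best pairwise record.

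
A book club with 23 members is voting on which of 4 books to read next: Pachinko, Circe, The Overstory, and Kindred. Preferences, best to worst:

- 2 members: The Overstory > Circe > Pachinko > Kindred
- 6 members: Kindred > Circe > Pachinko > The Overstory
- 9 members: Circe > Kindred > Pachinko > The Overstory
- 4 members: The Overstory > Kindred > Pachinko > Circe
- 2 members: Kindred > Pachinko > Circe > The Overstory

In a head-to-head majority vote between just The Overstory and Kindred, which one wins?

Kindred

Voters preferring The Overstory to Kindred: 6; preferring Kindred to The Overstory: 17.
Kindred wins the head-to-head.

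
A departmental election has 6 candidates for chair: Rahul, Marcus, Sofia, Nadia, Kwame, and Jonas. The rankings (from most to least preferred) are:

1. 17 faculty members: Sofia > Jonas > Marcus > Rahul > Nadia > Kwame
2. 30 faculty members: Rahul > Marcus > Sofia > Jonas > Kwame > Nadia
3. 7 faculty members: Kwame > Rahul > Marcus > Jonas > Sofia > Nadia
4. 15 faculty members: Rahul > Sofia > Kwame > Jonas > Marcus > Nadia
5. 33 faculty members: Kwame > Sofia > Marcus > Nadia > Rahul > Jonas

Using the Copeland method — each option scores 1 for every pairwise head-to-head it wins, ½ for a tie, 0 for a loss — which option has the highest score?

Rahul: beats Marcus, Sofia, Nadia, Kwame, and Jonas → score 5.
Marcus: beats Nadia and Jonas; loses to Rahul, Sofia, and Kwame → score 2.
Sofia: beats Marcus, Nadia, Kwame, and Jonas; loses to Rahul → score 4.
Nadia: loses to Rahul, Marcus, Sofia, Kwame, and Jonas → score 0.
Kwame: beats Marcus, Nadia, and Jonas; loses to Rahul and Sofia → score 3.
Jonas: beats Nadia; loses to Rahul, Marcus, Sofia, and Kwame → score 1.
Rahul has the best pairwise record.

Rahul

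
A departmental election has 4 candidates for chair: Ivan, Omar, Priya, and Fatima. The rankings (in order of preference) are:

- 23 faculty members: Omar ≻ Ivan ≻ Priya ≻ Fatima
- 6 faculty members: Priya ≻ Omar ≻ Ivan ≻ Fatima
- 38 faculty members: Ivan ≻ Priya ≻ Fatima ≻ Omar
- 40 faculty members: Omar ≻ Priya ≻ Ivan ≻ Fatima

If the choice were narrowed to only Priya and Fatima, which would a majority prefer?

Priya

Voters preferring Priya to Fatima: 107; preferring Fatima to Priya: 0.
Priya wins the head-to-head.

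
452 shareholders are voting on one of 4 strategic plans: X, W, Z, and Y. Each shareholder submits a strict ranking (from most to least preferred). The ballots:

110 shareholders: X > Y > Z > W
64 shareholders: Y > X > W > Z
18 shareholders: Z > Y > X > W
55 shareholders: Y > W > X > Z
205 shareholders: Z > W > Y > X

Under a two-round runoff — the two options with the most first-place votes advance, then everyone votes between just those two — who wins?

Y

Round 1 first-place votes: X 110, W 0, Z 223, Y 119.
Z and Y advance.
Runoff: Z is preferred to Y by 223 voters; Y by 229.
Y wins the runoff.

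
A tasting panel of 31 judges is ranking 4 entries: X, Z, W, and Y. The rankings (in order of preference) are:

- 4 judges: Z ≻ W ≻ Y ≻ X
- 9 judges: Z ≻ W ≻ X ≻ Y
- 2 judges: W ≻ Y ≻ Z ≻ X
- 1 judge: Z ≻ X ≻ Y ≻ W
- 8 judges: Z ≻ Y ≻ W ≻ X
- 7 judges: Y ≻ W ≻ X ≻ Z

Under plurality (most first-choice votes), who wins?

Z

First-place votes: X 0, Z 22, W 2, Y 7.
Z has the most first-place votes.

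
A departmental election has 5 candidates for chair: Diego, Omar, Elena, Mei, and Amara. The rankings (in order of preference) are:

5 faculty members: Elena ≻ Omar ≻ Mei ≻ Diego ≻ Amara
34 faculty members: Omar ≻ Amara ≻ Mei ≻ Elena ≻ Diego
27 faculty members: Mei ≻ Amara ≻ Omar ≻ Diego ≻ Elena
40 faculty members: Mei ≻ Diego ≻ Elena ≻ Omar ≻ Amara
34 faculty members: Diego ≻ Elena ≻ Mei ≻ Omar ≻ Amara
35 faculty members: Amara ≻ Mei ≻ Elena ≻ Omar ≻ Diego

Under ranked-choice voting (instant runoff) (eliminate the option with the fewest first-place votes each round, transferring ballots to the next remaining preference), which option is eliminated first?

Elena

Round 1: Diego 34, Omar 34, Elena 5, Mei 67, Amara 35. Eliminate Elena.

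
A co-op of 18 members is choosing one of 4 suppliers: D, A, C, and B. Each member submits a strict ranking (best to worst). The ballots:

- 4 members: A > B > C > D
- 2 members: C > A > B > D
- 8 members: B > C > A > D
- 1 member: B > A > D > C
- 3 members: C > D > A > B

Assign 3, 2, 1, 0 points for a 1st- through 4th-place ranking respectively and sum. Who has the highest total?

D: 4·0 + 2·0 + 8·0 + 1·1 + 3·2 = 7
A: 4·3 + 2·2 + 8·1 + 1·2 + 3·1 = 29
C: 4·1 + 2·3 + 8·2 + 1·0 + 3·3 = 35
B: 4·2 + 2·1 + 8·3 + 1·3 + 3·0 = 37
B has the highest Borda score (37).

B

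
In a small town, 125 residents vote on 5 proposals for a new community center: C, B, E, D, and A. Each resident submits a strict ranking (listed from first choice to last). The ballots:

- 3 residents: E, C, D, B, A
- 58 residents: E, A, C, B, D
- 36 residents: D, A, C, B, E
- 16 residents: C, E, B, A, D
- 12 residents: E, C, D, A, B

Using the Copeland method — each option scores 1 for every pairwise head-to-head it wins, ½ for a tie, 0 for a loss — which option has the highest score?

E

C: beats B and D; loses to E and A → score 2.
B: beats D; loses to C, E, and A → score 1.
E: beats C, B, D, and A → score 4.
D: loses to C, B, E, and A → score 0.
A: beats C, B, and D; loses to E → score 3.
E has the best pairwise record.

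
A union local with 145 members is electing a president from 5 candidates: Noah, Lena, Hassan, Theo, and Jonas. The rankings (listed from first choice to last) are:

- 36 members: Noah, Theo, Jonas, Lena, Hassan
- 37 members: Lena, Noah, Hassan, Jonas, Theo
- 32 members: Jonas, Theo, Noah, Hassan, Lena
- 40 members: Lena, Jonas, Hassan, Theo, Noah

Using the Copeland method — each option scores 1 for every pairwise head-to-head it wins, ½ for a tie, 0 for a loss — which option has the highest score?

Lena

Noah: beats Hassan, Theo, and Jonas; loses to Lena → score 3.
Lena: beats Noah, Hassan, Theo, and Jonas → score 4.
Hassan: beats Theo; loses to Noah, Lena, and Jonas → score 1.
Theo: loses to Noah, Lena, Hassan, and Jonas → score 0.
Jonas: beats Hassan and Theo; loses to Noah and Lena → score 2.
Lena has the best pairwise record.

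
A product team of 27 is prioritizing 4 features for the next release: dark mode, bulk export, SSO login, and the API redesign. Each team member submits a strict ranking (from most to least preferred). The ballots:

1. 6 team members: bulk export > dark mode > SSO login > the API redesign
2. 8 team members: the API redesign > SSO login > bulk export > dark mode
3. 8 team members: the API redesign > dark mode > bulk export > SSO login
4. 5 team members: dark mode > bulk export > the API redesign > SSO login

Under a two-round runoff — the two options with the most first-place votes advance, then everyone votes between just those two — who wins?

the API redesign

Round 1 first-place votes: dark mode 5, bulk export 6, SSO login 0, the API redesign 16.
the API redesign and bulk export advance.
Runoff: the API redesign is preferred to bulk export by 16 voters; bulk export by 11.
the API redesign wins the runoff.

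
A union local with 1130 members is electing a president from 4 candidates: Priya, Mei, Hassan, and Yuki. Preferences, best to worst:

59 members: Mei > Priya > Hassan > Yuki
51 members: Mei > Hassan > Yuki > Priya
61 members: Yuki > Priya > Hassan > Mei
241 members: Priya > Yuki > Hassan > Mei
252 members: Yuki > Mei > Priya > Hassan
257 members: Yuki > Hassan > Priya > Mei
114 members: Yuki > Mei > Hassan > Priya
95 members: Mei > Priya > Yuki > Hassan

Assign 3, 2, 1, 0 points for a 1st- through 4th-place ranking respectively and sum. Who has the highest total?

Priya: 59·2 + 51·0 + 61·2 + 241·3 + 252·1 + 257·1 + 114·0 + 95·2 = 1662
Mei: 59·3 + 51·3 + 61·0 + 241·0 + 252·2 + 257·0 + 114·2 + 95·3 = 1347
Hassan: 59·1 + 51·2 + 61·1 + 241·1 + 252·0 + 257·2 + 114·1 + 95·0 = 1091
Yuki: 59·0 + 51·1 + 61·3 + 241·2 + 252·3 + 257·3 + 114·3 + 95·1 = 2680
Yuki has the highest Borda score (2680).

Yuki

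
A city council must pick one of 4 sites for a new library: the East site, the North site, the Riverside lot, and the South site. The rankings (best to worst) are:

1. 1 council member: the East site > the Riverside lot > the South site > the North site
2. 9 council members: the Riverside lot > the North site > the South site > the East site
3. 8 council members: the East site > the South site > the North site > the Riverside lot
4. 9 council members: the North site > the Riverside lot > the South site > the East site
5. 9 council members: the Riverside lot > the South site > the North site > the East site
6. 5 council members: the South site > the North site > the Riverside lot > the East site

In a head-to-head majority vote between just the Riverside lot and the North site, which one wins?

Voters preferring the Riverside lot to the North site: 19; preferring the North site to the Riverside lot: 22.
the North site wins the head-to-head.

the North site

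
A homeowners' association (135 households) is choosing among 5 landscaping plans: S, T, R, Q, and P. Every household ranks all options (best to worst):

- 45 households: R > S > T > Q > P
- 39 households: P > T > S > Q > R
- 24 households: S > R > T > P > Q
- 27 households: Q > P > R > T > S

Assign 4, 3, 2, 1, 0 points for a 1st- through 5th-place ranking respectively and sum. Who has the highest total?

S: 45·3 + 39·2 + 24·4 + 27·0 = 309
T: 45·2 + 39·3 + 24·2 + 27·1 = 282
R: 45·4 + 39·0 + 24·3 + 27·2 = 306
Q: 45·1 + 39·1 + 24·0 + 27·4 = 192
P: 45·0 + 39·4 + 24·1 + 27·3 = 261
S has the highest Borda score (309).

S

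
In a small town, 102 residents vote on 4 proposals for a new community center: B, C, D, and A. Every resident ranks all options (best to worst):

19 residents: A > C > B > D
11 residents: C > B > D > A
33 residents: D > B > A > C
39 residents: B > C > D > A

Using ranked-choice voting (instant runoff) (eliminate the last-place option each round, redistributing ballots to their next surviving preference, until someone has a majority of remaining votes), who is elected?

Round 1: B 39, C 11, D 33, A 19. Eliminate C.
Round 2: B 50, D 33, A 19. Eliminate A.
Round 3: B 69, D 33. B has a majority.

B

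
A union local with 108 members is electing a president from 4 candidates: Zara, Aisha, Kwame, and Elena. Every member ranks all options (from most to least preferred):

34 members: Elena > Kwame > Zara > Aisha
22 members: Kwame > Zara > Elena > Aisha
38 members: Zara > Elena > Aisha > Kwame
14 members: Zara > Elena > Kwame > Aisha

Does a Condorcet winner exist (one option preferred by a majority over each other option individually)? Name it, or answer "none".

none

Checking pairwise contests:
Kwame beats Zara 56–52.
Zara beats Aisha 108–0.
Elena beats Kwame 86–22.
Zara beats Elena 74–34.
Every option loses at least one head-to-head, so there is no Condorcet winner.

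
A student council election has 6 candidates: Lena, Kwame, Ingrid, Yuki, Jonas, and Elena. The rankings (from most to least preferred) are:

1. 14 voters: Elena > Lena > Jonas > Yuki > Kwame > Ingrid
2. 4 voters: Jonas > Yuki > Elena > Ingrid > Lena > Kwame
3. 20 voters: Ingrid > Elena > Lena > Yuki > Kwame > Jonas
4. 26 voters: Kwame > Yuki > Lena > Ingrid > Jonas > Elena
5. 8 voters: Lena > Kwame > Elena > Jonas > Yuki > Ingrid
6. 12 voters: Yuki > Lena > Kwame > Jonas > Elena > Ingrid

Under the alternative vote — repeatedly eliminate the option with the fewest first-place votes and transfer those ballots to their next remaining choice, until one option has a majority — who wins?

Yuki

Round 1: Lena 8, Kwame 26, Ingrid 20, Yuki 12, Jonas 4, Elena 14. Eliminate Jonas.
Round 2: Lena 8, Kwame 26, Ingrid 20, Yuki 16, Elena 14. Eliminate Lena.
Round 3: Kwame 34, Ingrid 20, Yuki 16, Elena 14. Eliminate Elena.
Round 4: Kwame 34, Ingrid 20, Yuki 30. Eliminate Ingrid.
Round 5: Kwame 34, Yuki 50. Yuki has a majority.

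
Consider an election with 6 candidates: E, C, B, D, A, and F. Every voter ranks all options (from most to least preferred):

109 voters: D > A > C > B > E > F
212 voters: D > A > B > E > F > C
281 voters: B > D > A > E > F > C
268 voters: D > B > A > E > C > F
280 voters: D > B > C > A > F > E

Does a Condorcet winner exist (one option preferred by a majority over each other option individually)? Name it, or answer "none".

D vs E: 1150–0 for D.
D vs C: 1150–0 for D.
D vs B: 869–281 for D.
D vs A: 1150–0 for D.
D vs F: 1150–0 for D.
D beats every other option head-to-head.

D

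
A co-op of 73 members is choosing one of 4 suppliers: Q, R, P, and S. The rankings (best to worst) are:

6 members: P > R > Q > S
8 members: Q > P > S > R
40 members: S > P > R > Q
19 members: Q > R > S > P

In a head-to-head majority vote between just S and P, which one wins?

S

Voters preferring S to P: 59; preferring P to S: 14.
S wins the head-to-head.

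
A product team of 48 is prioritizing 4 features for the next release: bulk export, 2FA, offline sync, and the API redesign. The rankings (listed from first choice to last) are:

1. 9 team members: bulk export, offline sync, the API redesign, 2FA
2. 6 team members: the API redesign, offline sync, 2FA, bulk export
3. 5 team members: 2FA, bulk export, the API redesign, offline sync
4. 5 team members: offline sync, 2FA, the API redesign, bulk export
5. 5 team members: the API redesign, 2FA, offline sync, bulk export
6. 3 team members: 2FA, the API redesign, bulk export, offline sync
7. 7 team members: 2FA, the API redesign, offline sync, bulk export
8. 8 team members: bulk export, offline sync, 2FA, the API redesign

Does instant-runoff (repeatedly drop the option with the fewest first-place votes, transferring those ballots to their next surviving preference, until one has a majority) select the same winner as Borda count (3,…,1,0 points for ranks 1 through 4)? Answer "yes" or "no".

Instant-runoff — R1 bulk export 17, 2FA 15, offline sync 5, the API redesign 11 (offline sync out); R2 bulk export 17, 2FA 20, the API redesign 11 (the API redesign out); R3 bulk export 17, 2FA 31 (2FA winner). Winner: 2FA.
Borda — scores: bulk export 64, 2FA 79, offline sync 73, the API redesign 72. Winner: 2FA.
The two methods agree.

yes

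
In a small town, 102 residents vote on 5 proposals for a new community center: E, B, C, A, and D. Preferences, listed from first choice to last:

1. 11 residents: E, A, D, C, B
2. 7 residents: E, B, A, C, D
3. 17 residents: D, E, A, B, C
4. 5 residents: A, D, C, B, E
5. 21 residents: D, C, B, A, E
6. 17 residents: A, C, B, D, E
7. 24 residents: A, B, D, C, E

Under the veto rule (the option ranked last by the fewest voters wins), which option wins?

A

Last-place votes: E 67, B 11, C 17, A 0, D 7.
A is ranked last by the fewest voters, so A wins.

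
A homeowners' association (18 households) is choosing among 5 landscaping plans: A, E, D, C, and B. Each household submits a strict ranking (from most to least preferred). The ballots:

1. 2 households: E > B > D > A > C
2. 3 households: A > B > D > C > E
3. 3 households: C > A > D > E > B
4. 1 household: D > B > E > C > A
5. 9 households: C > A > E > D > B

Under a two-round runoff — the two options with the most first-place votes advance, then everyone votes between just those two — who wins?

C

Round 1 first-place votes: A 3, E 2, D 1, C 12, B 0.
C and A advance.
Runoff: C is preferred to A by 13 voters; A by 5.
C wins the runoff.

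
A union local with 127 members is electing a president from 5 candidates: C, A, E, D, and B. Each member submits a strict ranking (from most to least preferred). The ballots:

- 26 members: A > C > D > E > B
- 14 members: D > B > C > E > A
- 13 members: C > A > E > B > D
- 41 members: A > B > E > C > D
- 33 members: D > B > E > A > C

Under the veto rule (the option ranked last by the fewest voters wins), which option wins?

Last-place votes: C 33, A 14, E 0, D 54, B 26.
E is ranked last by the fewest voters, so E wins.

E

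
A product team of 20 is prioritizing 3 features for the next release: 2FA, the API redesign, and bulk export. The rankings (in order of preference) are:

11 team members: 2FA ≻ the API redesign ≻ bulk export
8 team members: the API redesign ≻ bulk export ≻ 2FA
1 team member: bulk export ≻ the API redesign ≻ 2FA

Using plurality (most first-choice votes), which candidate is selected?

First-place votes: 2FA 11, the API redesign 8, bulk export 1.
2FA has the most first-place votes.

2FA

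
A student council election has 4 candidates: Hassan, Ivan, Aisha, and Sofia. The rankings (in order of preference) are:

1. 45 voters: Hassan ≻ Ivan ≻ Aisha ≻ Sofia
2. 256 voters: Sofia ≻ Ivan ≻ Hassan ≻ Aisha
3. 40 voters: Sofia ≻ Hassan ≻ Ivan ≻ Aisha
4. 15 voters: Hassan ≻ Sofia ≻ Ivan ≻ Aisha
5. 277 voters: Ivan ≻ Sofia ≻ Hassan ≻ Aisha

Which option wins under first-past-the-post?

First-place votes: Hassan 60, Ivan 277, Aisha 0, Sofia 296.
Sofia has the most first-place votes.

Sofia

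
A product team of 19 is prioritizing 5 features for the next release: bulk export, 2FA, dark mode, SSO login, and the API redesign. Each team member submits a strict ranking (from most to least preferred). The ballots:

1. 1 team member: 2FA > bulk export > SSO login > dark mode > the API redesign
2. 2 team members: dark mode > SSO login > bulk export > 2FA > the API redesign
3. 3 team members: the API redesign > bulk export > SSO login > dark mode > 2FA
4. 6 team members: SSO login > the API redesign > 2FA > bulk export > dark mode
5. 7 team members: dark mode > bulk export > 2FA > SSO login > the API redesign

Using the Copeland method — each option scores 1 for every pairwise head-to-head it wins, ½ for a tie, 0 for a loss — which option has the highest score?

bulk export

bulk export: beats 2FA, dark mode, SSO login, and the API redesign → score 4.
2FA: beats the API redesign; loses to bulk export, dark mode, and SSO login → score 1.
dark mode: beats 2FA and the API redesign; loses to bulk export and SSO login → score 2.
SSO login: beats 2FA, dark mode, and the API redesign; loses to bulk export → score 3.
the API redesign: loses to bulk export, 2FA, dark mode, and SSO login → score 0.
bulk export has the best pairwise record.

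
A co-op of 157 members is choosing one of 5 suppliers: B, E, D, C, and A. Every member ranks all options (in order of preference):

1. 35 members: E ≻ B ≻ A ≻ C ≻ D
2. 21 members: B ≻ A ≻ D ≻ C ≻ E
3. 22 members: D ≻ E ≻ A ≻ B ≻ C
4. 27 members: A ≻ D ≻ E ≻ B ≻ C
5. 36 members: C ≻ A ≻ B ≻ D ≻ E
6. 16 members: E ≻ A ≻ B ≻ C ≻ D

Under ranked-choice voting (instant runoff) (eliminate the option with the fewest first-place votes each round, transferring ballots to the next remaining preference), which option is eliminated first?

B

Round 1: B 21, E 51, D 22, C 36, A 27. Eliminate B.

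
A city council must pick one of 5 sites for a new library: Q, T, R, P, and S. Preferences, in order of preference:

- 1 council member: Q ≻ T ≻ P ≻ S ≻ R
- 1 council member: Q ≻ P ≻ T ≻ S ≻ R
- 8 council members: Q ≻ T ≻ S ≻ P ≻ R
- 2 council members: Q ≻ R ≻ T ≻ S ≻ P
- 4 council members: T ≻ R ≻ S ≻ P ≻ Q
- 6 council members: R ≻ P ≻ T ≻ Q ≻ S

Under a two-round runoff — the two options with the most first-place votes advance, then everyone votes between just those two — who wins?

Round 1 first-place votes: Q 12, T 4, R 6, P 0, S 0.
Q and R advance.
Runoff: Q is preferred to R by 12 voters; R by 10.
Q wins the runoff.

Q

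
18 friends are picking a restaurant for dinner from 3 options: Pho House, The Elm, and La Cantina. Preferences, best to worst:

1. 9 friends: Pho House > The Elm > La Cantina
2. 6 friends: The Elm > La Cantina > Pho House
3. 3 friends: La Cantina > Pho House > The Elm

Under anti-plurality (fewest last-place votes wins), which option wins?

The Elm

Last-place votes: Pho House 6, The Elm 3, La Cantina 9.
The Elm is ranked last by the fewest voters, so The Elm wins.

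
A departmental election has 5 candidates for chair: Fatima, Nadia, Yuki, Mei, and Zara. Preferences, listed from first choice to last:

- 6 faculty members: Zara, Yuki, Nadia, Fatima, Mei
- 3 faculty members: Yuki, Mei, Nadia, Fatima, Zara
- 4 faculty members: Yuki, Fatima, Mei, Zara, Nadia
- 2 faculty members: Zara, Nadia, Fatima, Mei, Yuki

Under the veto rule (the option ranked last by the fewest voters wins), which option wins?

Last-place votes: Fatima 0, Nadia 4, Yuki 2, Mei 6, Zara 3.
Fatima is ranked last by the fewest voters, so Fatima wins.

Fatima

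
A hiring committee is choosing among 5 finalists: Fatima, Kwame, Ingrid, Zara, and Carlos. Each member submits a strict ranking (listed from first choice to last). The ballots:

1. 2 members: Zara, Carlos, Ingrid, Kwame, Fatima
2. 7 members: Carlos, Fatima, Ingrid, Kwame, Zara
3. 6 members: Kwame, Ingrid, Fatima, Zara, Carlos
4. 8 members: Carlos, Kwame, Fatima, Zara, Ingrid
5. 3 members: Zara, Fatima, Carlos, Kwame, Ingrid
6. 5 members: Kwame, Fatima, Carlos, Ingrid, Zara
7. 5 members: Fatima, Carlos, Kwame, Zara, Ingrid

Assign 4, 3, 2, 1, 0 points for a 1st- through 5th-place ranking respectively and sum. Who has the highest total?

Carlos

Fatima: 2·0 + 7·3 + 6·2 + 8·2 + 3·3 + 5·3 + 5·4 = 93
Kwame: 2·1 + 7·1 + 6·4 + 8·3 + 3·1 + 5·4 + 5·2 = 90
Ingrid: 2·2 + 7·2 + 6·3 + 8·0 + 3·0 + 5·1 + 5·0 = 41
Zara: 2·4 + 7·0 + 6·1 + 8·1 + 3·4 + 5·0 + 5·1 = 39
Carlos: 2·3 + 7·4 + 6·0 + 8·4 + 3·2 + 5·2 + 5·3 = 97
Carlos has the highest Borda score (97).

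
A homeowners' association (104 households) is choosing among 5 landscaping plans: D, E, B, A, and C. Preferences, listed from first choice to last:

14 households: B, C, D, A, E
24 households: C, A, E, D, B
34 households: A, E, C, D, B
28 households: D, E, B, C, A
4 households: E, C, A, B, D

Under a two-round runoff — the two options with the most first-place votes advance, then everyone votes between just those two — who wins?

A

Round 1 first-place votes: D 28, E 4, B 14, A 34, C 24.
A and D advance.
Runoff: A is preferred to D by 62 voters; D by 42.
A wins the runoff.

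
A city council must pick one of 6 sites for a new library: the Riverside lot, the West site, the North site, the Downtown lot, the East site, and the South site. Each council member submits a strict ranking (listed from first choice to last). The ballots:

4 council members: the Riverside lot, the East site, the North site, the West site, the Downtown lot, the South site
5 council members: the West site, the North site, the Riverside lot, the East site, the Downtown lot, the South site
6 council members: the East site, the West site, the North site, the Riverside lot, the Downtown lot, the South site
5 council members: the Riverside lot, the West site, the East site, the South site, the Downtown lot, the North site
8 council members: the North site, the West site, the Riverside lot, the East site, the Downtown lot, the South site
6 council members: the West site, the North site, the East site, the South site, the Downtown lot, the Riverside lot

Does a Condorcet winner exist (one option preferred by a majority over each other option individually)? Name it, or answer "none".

the West site vs the Riverside lot: 25–9 for the West site.
the West site vs the North site: 22–12 for the West site.
the West site vs the Downtown lot: 34–0 for the West site.
the West site vs the East site: 24–10 for the West site.
the West site vs the South site: 34–0 for the West site.
the West site beats every other option head-to-head.

the West site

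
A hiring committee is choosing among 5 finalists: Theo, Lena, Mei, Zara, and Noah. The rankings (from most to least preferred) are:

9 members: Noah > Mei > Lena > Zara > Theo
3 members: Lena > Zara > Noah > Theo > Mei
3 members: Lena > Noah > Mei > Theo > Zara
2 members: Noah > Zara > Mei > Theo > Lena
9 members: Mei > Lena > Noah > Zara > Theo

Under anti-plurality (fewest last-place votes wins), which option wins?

Noah

Last-place votes: Theo 18, Lena 2, Mei 3, Zara 3, Noah 0.
Noah is ranked last by the fewest voters, so Noah wins.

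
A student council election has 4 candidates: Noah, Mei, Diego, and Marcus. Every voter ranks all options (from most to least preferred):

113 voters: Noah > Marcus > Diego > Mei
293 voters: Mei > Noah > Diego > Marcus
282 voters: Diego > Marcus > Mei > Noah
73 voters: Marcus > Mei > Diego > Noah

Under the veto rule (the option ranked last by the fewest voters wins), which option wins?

Last-place votes: Noah 355, Mei 113, Diego 0, Marcus 293.
Diego is ranked last by the fewest voters, so Diego wins.

Diego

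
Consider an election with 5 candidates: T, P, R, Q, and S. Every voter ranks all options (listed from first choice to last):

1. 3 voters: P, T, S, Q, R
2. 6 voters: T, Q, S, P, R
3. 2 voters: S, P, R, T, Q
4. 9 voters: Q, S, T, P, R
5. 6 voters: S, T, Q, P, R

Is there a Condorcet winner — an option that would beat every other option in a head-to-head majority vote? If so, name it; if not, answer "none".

none

Checking pairwise contests:
S beats T 17–9.
T beats P 21–5.
T beats R 24–2.
T beats Q 17–9.
Q beats S 15–11.
Every option loses at least one head-to-head, so there is no Condorcet winner.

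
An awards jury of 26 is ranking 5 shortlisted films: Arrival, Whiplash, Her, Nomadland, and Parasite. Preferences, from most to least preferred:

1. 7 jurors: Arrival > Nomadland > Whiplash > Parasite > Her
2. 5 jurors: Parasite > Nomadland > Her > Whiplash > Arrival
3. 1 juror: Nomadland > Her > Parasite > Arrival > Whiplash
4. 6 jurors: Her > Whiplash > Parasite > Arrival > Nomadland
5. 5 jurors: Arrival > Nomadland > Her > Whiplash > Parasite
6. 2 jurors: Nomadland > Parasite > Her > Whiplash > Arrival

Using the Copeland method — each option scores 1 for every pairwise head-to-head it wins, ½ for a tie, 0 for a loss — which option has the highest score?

Arrival: beats Nomadland; ties Whiplash; loses to Her and Parasite → score 1.5.
Whiplash: beats Parasite; ties Arrival; loses to Her and Nomadland → score 1.5.
Her: beats Arrival and Whiplash; loses to Nomadland and Parasite → score 2.
Nomadland: beats Whiplash, Her, and Parasite; loses to Arrival → score 3.
Parasite: beats Arrival and Her; loses to Whiplash and Nomadland → score 2.
Nomadland has the best pairwise record.

Nomadland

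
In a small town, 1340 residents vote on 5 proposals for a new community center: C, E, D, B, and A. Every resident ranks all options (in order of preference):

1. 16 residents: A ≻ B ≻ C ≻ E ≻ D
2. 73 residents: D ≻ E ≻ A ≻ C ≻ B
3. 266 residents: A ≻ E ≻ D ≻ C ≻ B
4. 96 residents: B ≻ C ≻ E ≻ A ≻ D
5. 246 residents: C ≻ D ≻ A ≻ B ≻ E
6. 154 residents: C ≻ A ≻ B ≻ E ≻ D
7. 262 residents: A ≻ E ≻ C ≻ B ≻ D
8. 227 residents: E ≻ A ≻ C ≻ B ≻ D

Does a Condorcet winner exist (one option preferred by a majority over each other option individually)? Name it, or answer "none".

A vs C: 844–496 for A.
A vs E: 944–396 for A.
A vs D: 1021–319 for A.
A vs B: 1244–96 for A.
A beats every other option head-to-head.

A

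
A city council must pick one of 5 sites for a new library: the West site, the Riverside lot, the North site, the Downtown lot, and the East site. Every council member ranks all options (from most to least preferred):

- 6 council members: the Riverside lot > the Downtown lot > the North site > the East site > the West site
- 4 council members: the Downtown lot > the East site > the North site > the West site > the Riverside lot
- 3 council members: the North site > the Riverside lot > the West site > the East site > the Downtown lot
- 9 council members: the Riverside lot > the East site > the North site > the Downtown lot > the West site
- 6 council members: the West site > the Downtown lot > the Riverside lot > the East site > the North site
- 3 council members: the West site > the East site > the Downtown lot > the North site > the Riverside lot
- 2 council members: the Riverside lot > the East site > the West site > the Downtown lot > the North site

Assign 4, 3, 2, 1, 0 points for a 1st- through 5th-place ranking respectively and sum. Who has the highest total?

the West site: 6·0 + 4·1 + 3·2 + 9·0 + 6·4 + 3·4 + 2·2 = 50
the Riverside lot: 6·4 + 4·0 + 3·3 + 9·4 + 6·2 + 3·0 + 2·4 = 89
the North site: 6·2 + 4·2 + 3·4 + 9·2 + 6·0 + 3·1 + 2·0 = 53
the Downtown lot: 6·3 + 4·4 + 3·0 + 9·1 + 6·3 + 3·2 + 2·1 = 69
the East site: 6·1 + 4·3 + 3·1 + 9·3 + 6·1 + 3·3 + 2·3 = 69
the Riverside lot has the highest Borda score (89).

the Riverside lot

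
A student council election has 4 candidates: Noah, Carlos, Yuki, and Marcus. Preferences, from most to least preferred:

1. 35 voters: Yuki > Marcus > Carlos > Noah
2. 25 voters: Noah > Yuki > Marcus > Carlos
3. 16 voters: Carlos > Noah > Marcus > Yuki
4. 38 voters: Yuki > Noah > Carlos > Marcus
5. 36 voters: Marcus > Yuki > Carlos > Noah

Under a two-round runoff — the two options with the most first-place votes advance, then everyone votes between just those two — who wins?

Yuki

Round 1 first-place votes: Noah 25, Carlos 16, Yuki 73, Marcus 36.
Yuki and Marcus advance.
Runoff: Yuki is preferred to Marcus by 98 voters; Marcus by 52.
Yuki wins the runoff.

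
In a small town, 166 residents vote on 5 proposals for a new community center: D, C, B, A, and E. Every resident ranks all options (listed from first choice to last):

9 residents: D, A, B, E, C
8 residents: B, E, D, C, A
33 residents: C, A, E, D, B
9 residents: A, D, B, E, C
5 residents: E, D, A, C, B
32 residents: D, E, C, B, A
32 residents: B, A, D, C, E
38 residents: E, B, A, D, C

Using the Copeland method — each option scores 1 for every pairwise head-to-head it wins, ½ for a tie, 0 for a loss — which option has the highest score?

E

D: beats C and B; loses to A and E → score 2.
C: loses to D, B, A, and E → score 0.
B: beats C and A; loses to D and E → score 2.
A: beats D and C; ties E; loses to B → score 2.5.
E: beats D, C, and B; ties A → score 3.5.
E has the best pairwise record.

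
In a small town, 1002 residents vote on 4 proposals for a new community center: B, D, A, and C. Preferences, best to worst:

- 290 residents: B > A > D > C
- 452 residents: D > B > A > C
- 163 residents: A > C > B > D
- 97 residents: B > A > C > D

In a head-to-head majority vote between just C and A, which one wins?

Voters preferring C to A: 0; preferring A to C: 1002.
A wins the head-to-head.

A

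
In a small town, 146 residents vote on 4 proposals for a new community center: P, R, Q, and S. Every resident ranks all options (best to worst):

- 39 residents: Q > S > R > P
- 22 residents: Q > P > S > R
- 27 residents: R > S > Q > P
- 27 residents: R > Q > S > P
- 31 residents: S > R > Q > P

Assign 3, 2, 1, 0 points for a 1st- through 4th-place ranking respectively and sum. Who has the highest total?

Q

P: 39·0 + 22·2 + 27·0 + 27·0 + 31·0 = 44
R: 39·1 + 22·0 + 27·3 + 27·3 + 31·2 = 263
Q: 39·3 + 22·3 + 27·1 + 27·2 + 31·1 = 295
S: 39·2 + 22·1 + 27·2 + 27·1 + 31·3 = 274
Q has the highest Borda score (295).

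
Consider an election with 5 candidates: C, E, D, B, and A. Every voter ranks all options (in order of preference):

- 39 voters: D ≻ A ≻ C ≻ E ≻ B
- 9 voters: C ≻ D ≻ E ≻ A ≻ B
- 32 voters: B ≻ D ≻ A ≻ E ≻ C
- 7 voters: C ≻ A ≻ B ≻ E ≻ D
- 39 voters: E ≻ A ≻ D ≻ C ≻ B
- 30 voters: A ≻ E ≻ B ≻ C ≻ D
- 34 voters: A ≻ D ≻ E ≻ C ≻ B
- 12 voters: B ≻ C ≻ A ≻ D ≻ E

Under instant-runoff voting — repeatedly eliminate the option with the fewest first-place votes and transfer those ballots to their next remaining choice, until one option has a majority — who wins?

Round 1: C 16, E 39, D 39, B 44, A 64. Eliminate C.
Round 2: E 39, D 48, B 44, A 71. Eliminate E.
Round 3: D 48, B 44, A 110. A has a majority.

A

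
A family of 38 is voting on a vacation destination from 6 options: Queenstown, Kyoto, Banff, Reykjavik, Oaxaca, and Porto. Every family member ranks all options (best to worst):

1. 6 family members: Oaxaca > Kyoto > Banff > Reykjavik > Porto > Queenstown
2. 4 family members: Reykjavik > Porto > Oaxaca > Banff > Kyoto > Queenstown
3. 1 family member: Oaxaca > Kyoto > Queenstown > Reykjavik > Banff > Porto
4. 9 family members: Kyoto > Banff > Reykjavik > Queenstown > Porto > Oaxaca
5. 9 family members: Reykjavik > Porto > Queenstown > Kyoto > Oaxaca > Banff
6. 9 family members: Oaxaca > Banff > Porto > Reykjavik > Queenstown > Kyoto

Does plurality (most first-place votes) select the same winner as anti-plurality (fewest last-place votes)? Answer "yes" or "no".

no

Plurality — first-place votes: Queenstown 0, Kyoto 9, Banff 0, Reykjavik 13, Oaxaca 16, Porto 0. Winner: Oaxaca.
Anti-plurality — last-place votes: Queenstown 10, Kyoto 9, Banff 9, Reykjavik 0, Oaxaca 9, Porto 1. Winner: Reykjavik.
The two methods disagree.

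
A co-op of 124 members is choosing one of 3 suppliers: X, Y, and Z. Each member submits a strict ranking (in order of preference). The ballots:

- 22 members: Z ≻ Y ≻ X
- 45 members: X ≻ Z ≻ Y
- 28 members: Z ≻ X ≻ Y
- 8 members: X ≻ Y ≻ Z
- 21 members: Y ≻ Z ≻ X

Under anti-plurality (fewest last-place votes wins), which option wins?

Last-place votes: X 43, Y 73, Z 8.
Z is ranked last by the fewest voters, so Z wins.

Z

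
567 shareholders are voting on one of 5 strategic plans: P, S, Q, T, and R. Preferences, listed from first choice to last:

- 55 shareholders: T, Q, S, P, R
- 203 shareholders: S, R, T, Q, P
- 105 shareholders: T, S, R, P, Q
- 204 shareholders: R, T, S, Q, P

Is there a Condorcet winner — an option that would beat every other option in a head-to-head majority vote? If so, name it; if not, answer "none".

Checking pairwise contests:
S beats P 567–0.
T beats S 364–203.
S beats Q 512–55.
R beats T 407–160.
S beats R 363–204.
Every option loses at least one head-to-head, so there is no Condorcet winner.

none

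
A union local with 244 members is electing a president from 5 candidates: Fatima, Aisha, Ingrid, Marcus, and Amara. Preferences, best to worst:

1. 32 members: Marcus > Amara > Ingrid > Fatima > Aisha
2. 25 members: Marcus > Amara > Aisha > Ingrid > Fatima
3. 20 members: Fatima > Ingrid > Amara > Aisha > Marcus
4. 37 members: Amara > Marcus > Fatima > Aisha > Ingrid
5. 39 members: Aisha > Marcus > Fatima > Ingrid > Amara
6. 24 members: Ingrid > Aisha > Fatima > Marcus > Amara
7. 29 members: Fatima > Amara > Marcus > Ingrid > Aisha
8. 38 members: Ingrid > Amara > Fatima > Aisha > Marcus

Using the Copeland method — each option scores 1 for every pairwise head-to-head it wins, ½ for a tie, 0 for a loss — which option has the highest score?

Amara

Fatima: beats Aisha and Ingrid; loses to Marcus and Amara → score 2.
Aisha: loses to Fatima, Ingrid, Marcus, and Amara → score 0.
Ingrid: beats Aisha; loses to Fatima, Marcus, and Amara → score 1.
Marcus: beats Fatima, Aisha, and Ingrid; loses to Amara → score 3.
Amara: beats Fatima, Aisha, Ingrid, and Marcus → score 4.
Amara has the best pairwise record.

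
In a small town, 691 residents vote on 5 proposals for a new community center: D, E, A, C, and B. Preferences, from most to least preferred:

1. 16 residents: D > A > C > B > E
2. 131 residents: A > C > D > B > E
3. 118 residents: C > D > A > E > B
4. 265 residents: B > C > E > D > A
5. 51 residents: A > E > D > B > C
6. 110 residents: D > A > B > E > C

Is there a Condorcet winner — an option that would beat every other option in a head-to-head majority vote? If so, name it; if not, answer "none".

Checking pairwise contests:
C beats D 514–177.
D beats E 375–316.
D beats A 509–182.
B beats C 426–265.
D beats B 426–265.
Every option loses at least one head-to-head, so there is no Condorcet winner.

none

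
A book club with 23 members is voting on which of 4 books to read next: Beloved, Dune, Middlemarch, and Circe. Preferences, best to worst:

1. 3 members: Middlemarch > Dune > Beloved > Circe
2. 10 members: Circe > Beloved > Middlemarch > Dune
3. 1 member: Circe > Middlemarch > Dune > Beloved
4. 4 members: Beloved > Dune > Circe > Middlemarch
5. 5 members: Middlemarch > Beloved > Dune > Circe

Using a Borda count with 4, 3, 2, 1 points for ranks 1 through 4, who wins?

Beloved: 3·2 + 10·3 + 1·1 + 4·4 + 5·3 = 68
Dune: 3·3 + 10·1 + 1·2 + 4·3 + 5·2 = 43
Middlemarch: 3·4 + 10·2 + 1·3 + 4·1 + 5·4 = 59
Circe: 3·1 + 10·4 + 1·4 + 4·2 + 5·1 = 60
Beloved has the highest Borda score (68).

Beloved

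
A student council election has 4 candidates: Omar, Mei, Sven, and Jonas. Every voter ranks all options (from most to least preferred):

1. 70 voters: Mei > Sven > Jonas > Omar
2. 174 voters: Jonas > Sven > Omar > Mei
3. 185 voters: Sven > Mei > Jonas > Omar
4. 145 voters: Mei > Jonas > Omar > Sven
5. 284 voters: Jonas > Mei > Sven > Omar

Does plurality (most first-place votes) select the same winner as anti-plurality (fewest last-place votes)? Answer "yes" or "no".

yes

Plurality — first-place votes: Omar 0, Mei 215, Sven 185, Jonas 458. Winner: Jonas.
Anti-plurality — last-place votes: Omar 539, Mei 174, Sven 145, Jonas 0. Winner: Jonas.
The two methods agree.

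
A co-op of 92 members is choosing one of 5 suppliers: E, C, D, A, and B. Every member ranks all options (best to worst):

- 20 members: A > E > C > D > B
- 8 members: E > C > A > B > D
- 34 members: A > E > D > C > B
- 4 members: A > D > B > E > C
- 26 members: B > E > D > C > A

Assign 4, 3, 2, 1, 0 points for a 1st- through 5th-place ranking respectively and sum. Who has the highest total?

E

E: 20·3 + 8·4 + 34·3 + 4·1 + 26·3 = 276
C: 20·2 + 8·3 + 34·1 + 4·0 + 26·1 = 124
D: 20·1 + 8·0 + 34·2 + 4·3 + 26·2 = 152
A: 20·4 + 8·2 + 34·4 + 4·4 + 26·0 = 248
B: 20·0 + 8·1 + 34·0 + 4·2 + 26·4 = 120
E has the highest Borda score (276).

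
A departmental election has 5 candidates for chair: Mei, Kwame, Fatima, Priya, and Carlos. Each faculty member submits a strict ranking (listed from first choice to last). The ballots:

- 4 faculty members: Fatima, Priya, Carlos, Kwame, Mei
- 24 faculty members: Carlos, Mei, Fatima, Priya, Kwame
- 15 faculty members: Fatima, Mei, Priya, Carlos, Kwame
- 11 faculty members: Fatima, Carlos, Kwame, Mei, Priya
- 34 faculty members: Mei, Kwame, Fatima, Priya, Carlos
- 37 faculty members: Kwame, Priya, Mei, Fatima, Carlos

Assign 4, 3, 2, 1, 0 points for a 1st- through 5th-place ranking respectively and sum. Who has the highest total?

Mei

Mei: 4·0 + 24·3 + 15·3 + 11·1 + 34·4 + 37·2 = 338
Kwame: 4·1 + 24·0 + 15·0 + 11·2 + 34·3 + 37·4 = 276
Fatima: 4·4 + 24·2 + 15·4 + 11·4 + 34·2 + 37·1 = 273
Priya: 4·3 + 24·1 + 15·2 + 11·0 + 34·1 + 37·3 = 211
Carlos: 4·2 + 24·4 + 15·1 + 11·3 + 34·0 + 37·0 = 152
Mei has the highest Borda score (338).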